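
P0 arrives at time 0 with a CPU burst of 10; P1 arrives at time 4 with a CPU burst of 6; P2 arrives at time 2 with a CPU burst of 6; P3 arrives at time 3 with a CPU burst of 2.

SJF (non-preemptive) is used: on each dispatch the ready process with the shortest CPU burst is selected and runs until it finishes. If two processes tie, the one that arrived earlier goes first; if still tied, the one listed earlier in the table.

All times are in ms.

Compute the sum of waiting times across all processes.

Schedule: | P0 0-10 | P3 10-12 | P2 12-18 | P1 18-24 |
Completion: P0=10  P1=24  P2=18  P3=12
Waiting = turnaround − burst: P0=0, P1=14, P2=10, P3=7
Total waiting = 0 + 14 + 10 + 7 = 31

31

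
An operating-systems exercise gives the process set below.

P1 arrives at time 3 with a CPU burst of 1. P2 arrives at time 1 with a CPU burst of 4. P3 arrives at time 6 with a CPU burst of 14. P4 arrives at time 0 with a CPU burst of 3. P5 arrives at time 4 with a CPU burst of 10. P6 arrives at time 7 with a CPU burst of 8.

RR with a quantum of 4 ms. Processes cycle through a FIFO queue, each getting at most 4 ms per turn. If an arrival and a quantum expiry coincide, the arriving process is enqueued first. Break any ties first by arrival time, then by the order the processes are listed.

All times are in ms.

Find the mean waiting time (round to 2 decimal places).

10.50

Timeline: | P4 0-3 | P2 3-7 | P1 7-8 | P5 8-12 | P3 12-16 | P6 16-20 | P5 20-24 | P3 24-28 | P6 28-32 | P5 32-34 | P3 34-40 |
Completion: P1=8  P2=7  P3=40  P4=3  P5=34  P6=32
Waiting times: P1=4, P2=2, P3=20, P4=0, P5=20, P6=17
Average waiting = (4+2+20+0+20+17) / 6 = 63/6 = 10.50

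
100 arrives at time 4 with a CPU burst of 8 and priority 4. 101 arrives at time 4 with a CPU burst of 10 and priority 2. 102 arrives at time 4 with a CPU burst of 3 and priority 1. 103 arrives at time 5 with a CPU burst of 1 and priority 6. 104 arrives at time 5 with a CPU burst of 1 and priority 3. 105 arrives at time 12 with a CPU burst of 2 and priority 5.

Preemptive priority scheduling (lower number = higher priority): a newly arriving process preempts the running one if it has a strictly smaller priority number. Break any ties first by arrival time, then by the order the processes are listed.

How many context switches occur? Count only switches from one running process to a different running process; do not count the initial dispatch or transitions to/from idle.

Timeline: | idle 0-4 | 102 4-7 | 101 7-17 | 104 17-18 | 100 18-26 | 105 26-28 | 103 28-29 |
Completion: 100=26  101=17  102=7  103=29  104=18  105=28

5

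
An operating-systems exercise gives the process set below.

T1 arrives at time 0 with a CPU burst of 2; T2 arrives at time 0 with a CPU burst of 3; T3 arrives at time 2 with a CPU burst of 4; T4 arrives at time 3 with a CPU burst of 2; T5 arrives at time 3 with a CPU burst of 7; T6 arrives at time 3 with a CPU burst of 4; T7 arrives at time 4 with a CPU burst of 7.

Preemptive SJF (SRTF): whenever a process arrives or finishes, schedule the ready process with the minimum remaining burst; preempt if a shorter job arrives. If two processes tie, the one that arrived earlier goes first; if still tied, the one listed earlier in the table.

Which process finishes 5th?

T6

Schedule: | T1 0-2 | T2 2-5 | T4 5-7 | T3 7-11 | T6 11-15 | T5 15-22 | T7 22-29 |
Completion: T1=2  T2=5  T3=11  T4=7  T5=22  T6=15  T7=29
Turnaround (C−A): T1=2  T2=5  T3=9  T4=4  T5=19  T6=12  T7=25
Finish order: T1 → T2 → T4 → T3 → T6 → T5 → T7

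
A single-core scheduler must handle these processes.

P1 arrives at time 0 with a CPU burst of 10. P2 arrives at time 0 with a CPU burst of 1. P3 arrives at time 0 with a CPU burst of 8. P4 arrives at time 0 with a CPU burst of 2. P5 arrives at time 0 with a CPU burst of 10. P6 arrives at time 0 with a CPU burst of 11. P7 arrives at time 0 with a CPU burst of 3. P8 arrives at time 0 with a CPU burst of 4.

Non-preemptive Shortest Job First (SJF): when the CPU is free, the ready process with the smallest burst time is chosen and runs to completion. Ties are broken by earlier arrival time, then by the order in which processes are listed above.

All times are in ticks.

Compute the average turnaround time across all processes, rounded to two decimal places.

19.13

Timeline: | P2 0-1 | P4 1-3 | P7 3-6 | P8 6-10 | P3 10-18 | P1 18-28 | P5 28-38 | P6 38-49 |
Completion: P1=28  P2=1  P3=18  P4=3  P5=38  P6=49  P7=6  P8=10
Turnaround (C−A): P1=28  P2=1  P3=18  P4=3  P5=38  P6=49  P7=6  P8=10
Turnaround times: P1=28, P2=1, P3=18, P4=3, P5=38, P6=49, P7=6, P8=10
Average turnaround = (28+1+18+3+38+49+6+10) / 8 = 153/8 = 19.13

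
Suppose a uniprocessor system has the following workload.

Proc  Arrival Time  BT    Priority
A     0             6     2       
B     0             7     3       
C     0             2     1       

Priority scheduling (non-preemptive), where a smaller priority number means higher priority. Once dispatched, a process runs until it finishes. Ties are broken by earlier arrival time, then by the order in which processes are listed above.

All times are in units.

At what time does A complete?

Timeline: | C 0-2 | A 2-8 | B 8-15 |
Completion: A=8  B=15  C=2
Turnaround (C−A): A=8  B=15  C=2

8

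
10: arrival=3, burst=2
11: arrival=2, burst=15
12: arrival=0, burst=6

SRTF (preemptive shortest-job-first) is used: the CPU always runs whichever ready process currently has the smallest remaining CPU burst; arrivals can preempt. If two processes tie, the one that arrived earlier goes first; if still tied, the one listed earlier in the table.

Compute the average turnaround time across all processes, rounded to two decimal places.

10.33

Schedule: | 12 0-3 | 10 3-5 | 12 5-8 | 11 8-23 |
Completion: 10=5  11=23  12=8
Turnaround (C−A): 10=2  11=21  12=8
Turnaround times: 10=2, 11=21, 12=8
Average turnaround = (2+21+8) / 3 = 31/3 = 10.33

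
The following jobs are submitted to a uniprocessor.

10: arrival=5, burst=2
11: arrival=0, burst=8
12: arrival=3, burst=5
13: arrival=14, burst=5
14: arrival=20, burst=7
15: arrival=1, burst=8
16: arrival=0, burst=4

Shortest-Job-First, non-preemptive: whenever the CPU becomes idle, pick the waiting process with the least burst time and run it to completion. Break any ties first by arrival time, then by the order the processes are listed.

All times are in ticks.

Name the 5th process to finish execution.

13

Gantt: | 16 0-4 | 12 4-9 | 10 9-11 | 11 11-19 | 13 19-24 | 14 24-31 | 15 31-39 |
Completion: 10=11  11=19  12=9  13=24  14=31  15=39  16=4
Turnaround (C−A): 10=6  11=19  12=6  13=10  14=11  15=38  16=4
Finish order: 16 → 12 → 10 → 11 → 13 → 14 → 15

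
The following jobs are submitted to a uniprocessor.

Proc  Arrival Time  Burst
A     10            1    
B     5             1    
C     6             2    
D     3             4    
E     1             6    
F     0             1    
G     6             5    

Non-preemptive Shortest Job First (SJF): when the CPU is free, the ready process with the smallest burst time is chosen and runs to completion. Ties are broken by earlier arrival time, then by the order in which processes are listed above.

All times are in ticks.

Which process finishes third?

B

Timeline: | F 0-1 | E 1-7 | B 7-8 | C 8-10 | A 10-11 | D 11-15 | G 15-20 |
Completion: A=11  B=8  C=10  D=15  E=7  F=1  G=20
Finish order: F → E → B → C → A → D → G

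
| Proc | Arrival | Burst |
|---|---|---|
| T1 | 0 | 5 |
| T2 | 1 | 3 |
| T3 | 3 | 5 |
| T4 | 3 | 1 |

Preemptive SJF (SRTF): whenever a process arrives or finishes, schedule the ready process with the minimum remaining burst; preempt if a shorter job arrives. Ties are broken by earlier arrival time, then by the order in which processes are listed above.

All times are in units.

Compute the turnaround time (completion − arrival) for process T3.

11

Schedule: | T1 0-1 | T2 1-4 | T4 4-5 | T1 5-9 | T3 9-14 |
Completion: T1=9  T2=4  T3=14  T4=5
Turnaround (C−A): T1=9  T2=3  T3=11  T4=2
Turnaround(T3) = completion − arrival = 14 − 3 = 11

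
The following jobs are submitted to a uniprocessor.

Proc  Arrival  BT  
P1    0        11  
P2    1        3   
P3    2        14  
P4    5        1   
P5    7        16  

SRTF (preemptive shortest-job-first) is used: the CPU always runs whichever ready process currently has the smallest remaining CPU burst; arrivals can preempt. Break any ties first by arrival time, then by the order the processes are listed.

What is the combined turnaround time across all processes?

Gantt: | P1 0-1 | P2 1-4 | P1 4-5 | P4 5-6 | P1 6-15 | P3 15-29 | P5 29-45 |
Completion: P1=15  P2=4  P3=29  P4=6  P5=45
Turnaround (C−A): P1=15  P2=3  P3=27  P4=1  P5=38
Turnaround = completion − arrival: P1=15, P2=3, P3=27, P4=1, P5=38
Total turnaround = 15 + 3 + 27 + 1 + 38 = 84

84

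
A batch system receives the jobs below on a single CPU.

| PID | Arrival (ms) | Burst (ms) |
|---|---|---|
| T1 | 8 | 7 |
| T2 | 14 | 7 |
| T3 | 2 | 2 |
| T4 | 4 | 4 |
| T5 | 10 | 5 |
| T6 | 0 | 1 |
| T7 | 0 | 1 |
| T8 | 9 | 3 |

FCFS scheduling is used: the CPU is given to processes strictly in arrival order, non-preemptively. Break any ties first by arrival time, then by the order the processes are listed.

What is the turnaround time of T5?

13

Gantt: | T6 0-1 | T7 1-2 | T3 2-4 | T4 4-8 | T1 8-15 | T8 15-18 | T5 18-23 | T2 23-30 |
Completion: T1=15  T2=30  T3=4  T4=8  T5=23  T6=1  T7=2  T8=18
Turnaround (C−A): T1=7  T2=16  T3=2  T4=4  T5=13  T6=1  T7=2  T8=9
Turnaround(T5) = completion − arrival = 23 − 10 = 13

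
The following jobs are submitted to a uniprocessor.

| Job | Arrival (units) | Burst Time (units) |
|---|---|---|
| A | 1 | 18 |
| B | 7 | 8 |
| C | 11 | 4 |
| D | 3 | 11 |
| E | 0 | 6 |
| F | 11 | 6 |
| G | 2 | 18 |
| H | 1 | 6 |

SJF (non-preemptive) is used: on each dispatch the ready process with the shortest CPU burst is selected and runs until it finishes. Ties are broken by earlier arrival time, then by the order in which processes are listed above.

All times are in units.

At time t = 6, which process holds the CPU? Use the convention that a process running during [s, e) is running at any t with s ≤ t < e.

H

Timeline: | E 0-6 | H 6-12 | C 12-16 | F 16-22 | B 22-30 | D 30-41 | A 41-59 | G 59-77 |
Completion: A=59  B=30  C=16  D=41  E=6  F=22  G=77  H=12
Turnaround (C−A): A=58  B=23  C=5  D=38  E=6  F=11  G=75  H=11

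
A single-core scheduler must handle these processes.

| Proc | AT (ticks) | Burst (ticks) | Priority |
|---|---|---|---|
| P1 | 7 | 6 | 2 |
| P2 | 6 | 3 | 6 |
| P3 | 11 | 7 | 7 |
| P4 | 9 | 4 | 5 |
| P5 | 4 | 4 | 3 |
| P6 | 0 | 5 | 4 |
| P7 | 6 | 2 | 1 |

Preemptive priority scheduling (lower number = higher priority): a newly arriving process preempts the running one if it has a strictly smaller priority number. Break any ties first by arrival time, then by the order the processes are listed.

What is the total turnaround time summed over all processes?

Timeline: | P6 0-4 | P5 4-6 | P7 6-8 | P1 8-14 | P5 14-16 | P6 16-17 | P4 17-21 | P2 21-24 | P3 24-31 |
Completion: P1=14  P2=24  P3=31  P4=21  P5=16  P6=17  P7=8
Turnaround = completion − arrival: P1=7, P2=18, P3=20, P4=12, P5=12, P6=17, P7=2
Total turnaround = 7 + 18 + 20 + 12 + 12 + 17 + 2 = 88

88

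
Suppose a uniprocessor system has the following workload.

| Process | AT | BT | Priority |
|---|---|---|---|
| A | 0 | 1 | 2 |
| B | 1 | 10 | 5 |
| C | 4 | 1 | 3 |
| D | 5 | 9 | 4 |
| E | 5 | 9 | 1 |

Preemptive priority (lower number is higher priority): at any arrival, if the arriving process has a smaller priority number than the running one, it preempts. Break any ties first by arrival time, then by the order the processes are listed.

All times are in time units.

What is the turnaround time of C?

1

Gantt: | A 0-1 | B 1-4 | C 4-5 | E 5-14 | D 14-23 | B 23-30 |
Completion: A=1  B=30  C=5  D=23  E=14
Turnaround(C) = completion − arrival = 5 − 4 = 1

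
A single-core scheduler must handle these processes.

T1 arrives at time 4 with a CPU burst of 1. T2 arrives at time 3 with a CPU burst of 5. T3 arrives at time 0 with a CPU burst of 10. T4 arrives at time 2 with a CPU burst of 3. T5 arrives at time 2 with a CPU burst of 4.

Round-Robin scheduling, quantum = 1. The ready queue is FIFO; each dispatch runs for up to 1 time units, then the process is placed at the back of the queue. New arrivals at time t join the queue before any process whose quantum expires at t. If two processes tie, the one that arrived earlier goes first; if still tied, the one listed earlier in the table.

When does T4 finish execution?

Schedule: | T3 0-2 | T4 2-3 | T5 3-4 | T3 4-5 | T2 5-6 | T4 6-7 | T1 7-8 | T5 8-9 | T3 9-10 | T2 10-11 | T4 11-12 | T5 12-13 | T3 13-14 | T2 14-15 | T5 15-16 | T3 16-17 | T2 17-18 | T3 18-19 | T2 19-20 | T3 20-23 |
Completion: T1=8  T2=20  T3=23  T4=12  T5=16
Turnaround (C−A): T1=4  T2=17  T3=23  T4=10  T5=14

12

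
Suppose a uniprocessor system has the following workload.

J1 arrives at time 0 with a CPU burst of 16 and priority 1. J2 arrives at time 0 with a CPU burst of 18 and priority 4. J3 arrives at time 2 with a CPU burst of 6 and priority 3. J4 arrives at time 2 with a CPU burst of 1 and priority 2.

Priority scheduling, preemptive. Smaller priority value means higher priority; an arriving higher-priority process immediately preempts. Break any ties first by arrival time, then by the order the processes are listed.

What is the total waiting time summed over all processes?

52

Schedule: | J1 0-16 | J4 16-17 | J3 17-23 | J2 23-41 |
Completion: J1=16  J2=41  J3=23  J4=17
Turnaround (C−A): J1=16  J2=41  J3=21  J4=15
Waiting = turnaround − burst: J1=0, J2=23, J3=15, J4=14
Total waiting = 0 + 23 + 15 + 14 = 52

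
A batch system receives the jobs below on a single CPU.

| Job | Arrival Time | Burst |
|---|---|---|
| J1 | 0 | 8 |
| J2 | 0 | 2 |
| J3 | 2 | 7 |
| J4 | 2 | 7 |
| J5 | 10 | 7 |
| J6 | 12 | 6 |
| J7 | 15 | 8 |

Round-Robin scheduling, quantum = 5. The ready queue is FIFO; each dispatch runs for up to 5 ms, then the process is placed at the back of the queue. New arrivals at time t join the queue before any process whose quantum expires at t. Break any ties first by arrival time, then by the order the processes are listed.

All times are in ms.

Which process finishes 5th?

Gantt: | J1 0-5 | J2 5-7 | J3 7-12 | J4 12-17 | J1 17-20 | J5 20-25 | J6 25-30 | J3 30-32 | J7 32-37 | J4 37-39 | J5 39-41 | J6 41-42 | J7 42-45 |
Completion: J1=20  J2=7  J3=32  J4=39  J5=41  J6=42  J7=45
Finish order: J2 → J1 → J3 → J4 → J5 → J6 → J7

J5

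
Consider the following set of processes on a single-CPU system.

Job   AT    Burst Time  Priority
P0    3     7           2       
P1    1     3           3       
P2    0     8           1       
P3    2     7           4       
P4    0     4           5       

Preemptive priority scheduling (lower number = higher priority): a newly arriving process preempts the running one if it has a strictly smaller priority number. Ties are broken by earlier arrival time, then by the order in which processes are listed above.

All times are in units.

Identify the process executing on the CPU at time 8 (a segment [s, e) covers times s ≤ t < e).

P0

Timeline: | P2 0-8 | P0 8-15 | P1 15-18 | P3 18-25 | P4 25-29 |
Completion: P0=15  P1=18  P2=8  P3=25  P4=29
Turnaround (C−A): P0=12  P1=17  P2=8  P3=23  P4=29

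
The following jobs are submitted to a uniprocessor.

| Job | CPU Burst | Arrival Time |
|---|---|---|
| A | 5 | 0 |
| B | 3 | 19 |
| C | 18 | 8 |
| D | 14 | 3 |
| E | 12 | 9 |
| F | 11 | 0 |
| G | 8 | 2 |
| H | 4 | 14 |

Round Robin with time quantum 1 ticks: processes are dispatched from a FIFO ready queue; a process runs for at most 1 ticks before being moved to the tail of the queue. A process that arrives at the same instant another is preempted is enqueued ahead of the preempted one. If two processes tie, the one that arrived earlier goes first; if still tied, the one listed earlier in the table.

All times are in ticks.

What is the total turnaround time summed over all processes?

Gantt: | A 0-1 | F 1-2 | A 2-3 | G 3-4 | F 4-5 | D 5-6 | A 6-7 | G 7-8 | F 8-9 | D 9-10 | A 10-11 | C 11-12 | G 12-13 | E 13-14 | F 14-15 | D 15-16 | A 16-17 | C 17-18 | G 18-19 | H 19-20 | E 20-21 | F 21-22 | D 22-23 | C 23-24 | B 24-25 | G 25-26 | H 26-27 | E 27-28 | F 28-29 | D 29-30 | C 30-31 | B 31-32 | G 32-33 | H 33-34 | E 34-35 | F 35-36 | D 36-37 | C 37-38 | B 38-39 | G 39-40 | H 40-41 | E 41-42 | F 42-43 | D 43-44 | C 44-45 | G 45-46 | E 46-47 | F 47-48 | D 48-49 | C 49-50 | E 50-51 | F 51-52 | D 52-53 | C 53-54 | E 54-55 | F 55-56 | D 56-57 | C 57-58 | E 58-59 | D 59-60 | C 60-61 | E 61-62 | D 62-63 | C 63-64 | E 64-65 | D 65-66 | C 66-67 | E 67-68 | D 68-69 | C 69-75 |
Completion: A=17  B=39  C=75  D=69  E=68  F=56  G=46  H=41
Turnaround = completion − arrival: A=17, B=20, C=67, D=66, E=59, F=56, G=44, H=27
Total turnaround = 17 + 20 + 67 + 66 + 59 + 56 + 44 + 27 = 356

356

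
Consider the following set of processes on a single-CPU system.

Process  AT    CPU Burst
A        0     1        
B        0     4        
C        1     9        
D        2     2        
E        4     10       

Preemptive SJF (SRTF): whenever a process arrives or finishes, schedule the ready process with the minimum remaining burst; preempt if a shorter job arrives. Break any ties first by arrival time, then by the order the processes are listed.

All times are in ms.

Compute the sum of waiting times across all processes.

21

Gantt: | A 0-1 | B 1-2 | D 2-4 | B 4-7 | C 7-16 | E 16-26 |
Completion: A=1  B=7  C=16  D=4  E=26
Waiting = turnaround − burst: A=0, B=3, C=6, D=0, E=12
Total waiting = 0 + 3 + 6 + 0 + 12 = 21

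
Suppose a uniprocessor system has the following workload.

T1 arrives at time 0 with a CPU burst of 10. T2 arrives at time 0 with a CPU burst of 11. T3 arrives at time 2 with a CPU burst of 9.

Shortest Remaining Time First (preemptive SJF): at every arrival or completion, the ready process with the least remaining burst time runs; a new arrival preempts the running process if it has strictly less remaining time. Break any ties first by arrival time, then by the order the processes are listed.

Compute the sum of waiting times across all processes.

Timeline: | T1 0-10 | T3 10-19 | T2 19-30 |
Completion: T1=10  T2=30  T3=19
Turnaround (C−A): T1=10  T2=30  T3=17
Waiting = turnaround − burst: T1=0, T2=19, T3=8
Total waiting = 0 + 19 + 8 = 27

27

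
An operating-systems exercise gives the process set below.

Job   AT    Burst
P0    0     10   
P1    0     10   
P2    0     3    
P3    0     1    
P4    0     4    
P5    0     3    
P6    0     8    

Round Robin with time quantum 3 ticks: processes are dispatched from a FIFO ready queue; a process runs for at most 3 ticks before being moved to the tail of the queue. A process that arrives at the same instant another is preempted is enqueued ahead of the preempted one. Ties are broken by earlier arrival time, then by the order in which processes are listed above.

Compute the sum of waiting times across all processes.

Gantt: | P0 0-3 | P1 3-6 | P2 6-9 | P3 9-10 | P4 10-13 | P5 13-16 | P6 16-19 | P0 19-22 | P1 22-25 | P4 25-26 | P6 26-29 | P0 29-32 | P1 32-35 | P6 35-37 | P0 37-38 | P1 38-39 |
Completion: P0=38  P1=39  P2=9  P3=10  P4=26  P5=16  P6=37
Waiting = turnaround − burst: P0=28, P1=29, P2=6, P3=9, P4=22, P5=13, P6=29
Total waiting = 28 + 29 + 6 + 9 + 22 + 13 + 29 = 136

136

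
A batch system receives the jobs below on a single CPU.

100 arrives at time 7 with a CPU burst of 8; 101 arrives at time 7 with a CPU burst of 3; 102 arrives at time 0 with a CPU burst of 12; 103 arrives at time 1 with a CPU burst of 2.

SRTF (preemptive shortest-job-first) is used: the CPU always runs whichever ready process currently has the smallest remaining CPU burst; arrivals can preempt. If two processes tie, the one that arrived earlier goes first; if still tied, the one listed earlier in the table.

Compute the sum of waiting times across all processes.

Schedule: | 102 0-1 | 103 1-3 | 102 3-7 | 101 7-10 | 102 10-17 | 100 17-25 |
Completion: 100=25  101=10  102=17  103=3
Turnaround (C−A): 100=18  101=3  102=17  103=2
Waiting = turnaround − burst: 100=10, 101=0, 102=5, 103=0
Total waiting = 10 + 0 + 5 + 0 = 15

15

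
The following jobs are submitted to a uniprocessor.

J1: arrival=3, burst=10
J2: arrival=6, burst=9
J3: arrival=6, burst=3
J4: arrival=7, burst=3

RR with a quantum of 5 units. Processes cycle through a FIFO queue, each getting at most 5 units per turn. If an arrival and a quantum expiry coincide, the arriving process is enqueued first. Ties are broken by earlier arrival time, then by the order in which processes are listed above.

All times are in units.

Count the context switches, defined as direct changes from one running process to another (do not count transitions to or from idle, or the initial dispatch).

Timeline: | idle 0-3 | J1 3-8 | J2 8-13 | J3 13-16 | J4 16-19 | J1 19-24 | J2 24-28 |
Completion: J1=24  J2=28  J3=16  J4=19
Turnaround (C−A): J1=21  J2=22  J3=10  J4=12

5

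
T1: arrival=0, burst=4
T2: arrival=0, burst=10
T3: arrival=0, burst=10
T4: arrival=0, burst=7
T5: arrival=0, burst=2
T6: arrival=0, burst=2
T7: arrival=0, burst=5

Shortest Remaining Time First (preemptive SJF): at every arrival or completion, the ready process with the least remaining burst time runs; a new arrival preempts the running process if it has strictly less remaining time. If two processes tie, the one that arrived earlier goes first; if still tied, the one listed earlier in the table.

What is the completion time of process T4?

20

Gantt: | T5 0-2 | T6 2-4 | T1 4-8 | T7 8-13 | T4 13-20 | T2 20-30 | T3 30-40 |
Completion: T1=8  T2=30  T3=40  T4=20  T5=2  T6=4  T7=13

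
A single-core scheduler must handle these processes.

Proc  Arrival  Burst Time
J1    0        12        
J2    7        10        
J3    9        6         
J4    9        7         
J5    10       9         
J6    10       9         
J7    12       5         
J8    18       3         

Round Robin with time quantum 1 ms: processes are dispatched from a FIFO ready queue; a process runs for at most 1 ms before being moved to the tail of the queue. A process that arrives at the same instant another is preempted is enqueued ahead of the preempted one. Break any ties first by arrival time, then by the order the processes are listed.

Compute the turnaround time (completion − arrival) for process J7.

36

Gantt: | J1 0-7 | J2 7-8 | J1 8-9 | J2 9-10 | J3 10-11 | J4 11-12 | J1 12-13 | J5 13-14 | J6 14-15 | J2 15-16 | J3 16-17 | J7 17-18 | J4 18-19 | J1 19-20 | J5 20-21 | J6 21-22 | J2 22-23 | J3 23-24 | J8 24-25 | J7 25-26 | J4 26-27 | J1 27-28 | J5 28-29 | J6 29-30 | J2 30-31 | J3 31-32 | J8 32-33 | J7 33-34 | J4 34-35 | J1 35-36 | J5 36-37 | J6 37-38 | J2 38-39 | J3 39-40 | J8 40-41 | J7 41-42 | J4 42-43 | J5 43-44 | J6 44-45 | J2 45-46 | J3 46-47 | J7 47-48 | J4 48-49 | J5 49-50 | J6 50-51 | J2 51-52 | J4 52-53 | J5 53-54 | J6 54-55 | J2 55-56 | J5 56-57 | J6 57-58 | J2 58-59 | J5 59-60 | J6 60-61 |
Completion: J1=36  J2=59  J3=47  J4=53  J5=60  J6=61  J7=48  J8=41
Turnaround (C−A): J1=36  J2=52  J3=38  J4=44  J5=50  J6=51  J7=36  J8=23
Turnaround(J7) = completion − arrival = 48 − 12 = 36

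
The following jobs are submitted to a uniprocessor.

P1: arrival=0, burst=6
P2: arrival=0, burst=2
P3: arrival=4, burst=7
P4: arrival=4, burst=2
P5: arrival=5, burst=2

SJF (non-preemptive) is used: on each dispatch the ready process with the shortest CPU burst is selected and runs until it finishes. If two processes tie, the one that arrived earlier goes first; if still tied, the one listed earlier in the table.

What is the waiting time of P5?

Gantt: | P2 0-2 | P1 2-8 | P4 8-10 | P5 10-12 | P3 12-19 |
Completion: P1=8  P2=2  P3=19  P4=10  P5=12
Turnaround (C−A): P1=8  P2=2  P3=15  P4=6  P5=7
Waiting(P5) = turnaround − burst = 7 − 2 = 5

5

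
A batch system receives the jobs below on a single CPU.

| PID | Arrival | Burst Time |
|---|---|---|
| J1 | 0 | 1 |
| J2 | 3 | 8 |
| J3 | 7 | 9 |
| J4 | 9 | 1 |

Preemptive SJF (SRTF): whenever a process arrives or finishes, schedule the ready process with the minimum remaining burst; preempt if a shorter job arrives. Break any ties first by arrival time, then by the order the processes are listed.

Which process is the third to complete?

Timeline: | J1 0-1 | idle 1-3 | J2 3-9 | J4 9-10 | J2 10-12 | J3 12-21 |
Completion: J1=1  J2=12  J3=21  J4=10
Turnaround (C−A): J1=1  J2=9  J3=14  J4=1
Finish order: J1 → J4 → J2 → J3

J2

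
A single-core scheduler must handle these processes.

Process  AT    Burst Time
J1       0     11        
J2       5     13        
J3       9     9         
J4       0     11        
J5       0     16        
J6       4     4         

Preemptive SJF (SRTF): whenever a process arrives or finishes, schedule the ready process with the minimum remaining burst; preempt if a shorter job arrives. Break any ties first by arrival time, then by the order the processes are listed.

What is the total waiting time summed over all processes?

112

Timeline: | J1 0-4 | J6 4-8 | J1 8-15 | J3 15-24 | J4 24-35 | J2 35-48 | J5 48-64 |
Completion: J1=15  J2=48  J3=24  J4=35  J5=64  J6=8
Waiting = turnaround − burst: J1=4, J2=30, J3=6, J4=24, J5=48, J6=0
Total waiting = 4 + 30 + 6 + 24 + 48 + 0 = 112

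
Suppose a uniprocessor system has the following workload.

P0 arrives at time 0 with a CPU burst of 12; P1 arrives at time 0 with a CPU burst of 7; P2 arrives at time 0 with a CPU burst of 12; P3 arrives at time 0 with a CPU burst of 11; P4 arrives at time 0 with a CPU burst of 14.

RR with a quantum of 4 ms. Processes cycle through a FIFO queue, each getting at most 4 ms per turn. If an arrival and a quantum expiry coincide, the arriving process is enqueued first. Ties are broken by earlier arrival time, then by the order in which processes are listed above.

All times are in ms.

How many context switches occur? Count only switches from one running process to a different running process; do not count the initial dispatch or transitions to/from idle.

Gantt: | P0 0-4 | P1 4-8 | P2 8-12 | P3 12-16 | P4 16-20 | P0 20-24 | P1 24-27 | P2 27-31 | P3 31-35 | P4 35-39 | P0 39-43 | P2 43-47 | P3 47-50 | P4 50-56 |
Completion: P0=43  P1=27  P2=47  P3=50  P4=56
Turnaround (C−A): P0=43  P1=27  P2=47  P3=50  P4=56

13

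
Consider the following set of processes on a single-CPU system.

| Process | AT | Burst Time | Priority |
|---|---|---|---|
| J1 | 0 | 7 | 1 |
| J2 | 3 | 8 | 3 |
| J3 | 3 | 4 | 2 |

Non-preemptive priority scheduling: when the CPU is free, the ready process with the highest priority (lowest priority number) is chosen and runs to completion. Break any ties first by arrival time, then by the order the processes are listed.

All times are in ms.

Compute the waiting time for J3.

4

Timeline: | J1 0-7 | J3 7-11 | J2 11-19 |
Completion: J1=7  J2=19  J3=11
Waiting(J3) = turnaround − burst = 8 − 4 = 4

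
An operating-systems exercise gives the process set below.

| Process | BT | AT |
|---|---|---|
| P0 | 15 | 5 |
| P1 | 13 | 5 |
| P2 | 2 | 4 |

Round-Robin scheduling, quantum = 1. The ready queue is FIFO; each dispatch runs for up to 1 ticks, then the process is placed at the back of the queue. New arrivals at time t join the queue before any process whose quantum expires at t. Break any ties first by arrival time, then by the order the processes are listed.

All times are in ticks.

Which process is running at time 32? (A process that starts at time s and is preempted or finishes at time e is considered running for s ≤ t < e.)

Gantt: | idle 0-4 | P2 4-5 | P0 5-6 | P1 6-7 | P2 7-8 | P0 8-9 | P1 9-10 | P0 10-11 | P1 11-12 | P0 12-13 | P1 13-14 | P0 14-15 | P1 15-16 | P0 16-17 | P1 17-18 | P0 18-19 | P1 19-20 | P0 20-21 | P1 21-22 | P0 22-23 | P1 23-24 | P0 24-25 | P1 25-26 | P0 26-27 | P1 27-28 | P0 28-29 | P1 29-30 | P0 30-31 | P1 31-32 | P0 32-34 |
Completion: P0=34  P1=32  P2=8

P0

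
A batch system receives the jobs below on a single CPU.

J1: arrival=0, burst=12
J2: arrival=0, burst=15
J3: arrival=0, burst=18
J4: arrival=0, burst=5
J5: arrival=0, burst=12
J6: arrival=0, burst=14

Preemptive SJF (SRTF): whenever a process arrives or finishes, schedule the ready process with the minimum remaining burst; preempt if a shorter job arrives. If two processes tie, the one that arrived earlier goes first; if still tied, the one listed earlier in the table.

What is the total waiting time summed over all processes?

Gantt: | J4 0-5 | J1 5-17 | J5 17-29 | J6 29-43 | J2 43-58 | J3 58-76 |
Completion: J1=17  J2=58  J3=76  J4=5  J5=29  J6=43
Waiting = turnaround − burst: J1=5, J2=43, J3=58, J4=0, J5=17, J6=29
Total waiting = 5 + 43 + 58 + 0 + 17 + 29 = 152

152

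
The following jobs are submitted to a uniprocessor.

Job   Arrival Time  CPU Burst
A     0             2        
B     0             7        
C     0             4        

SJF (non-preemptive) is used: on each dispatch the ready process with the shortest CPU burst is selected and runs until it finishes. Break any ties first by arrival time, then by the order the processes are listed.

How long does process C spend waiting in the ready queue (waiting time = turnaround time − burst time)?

2

Gantt: | A 0-2 | C 2-6 | B 6-13 |
Completion: A=2  B=13  C=6
Turnaround (C−A): A=2  B=13  C=6
Waiting(C) = turnaround − burst = 6 − 4 = 2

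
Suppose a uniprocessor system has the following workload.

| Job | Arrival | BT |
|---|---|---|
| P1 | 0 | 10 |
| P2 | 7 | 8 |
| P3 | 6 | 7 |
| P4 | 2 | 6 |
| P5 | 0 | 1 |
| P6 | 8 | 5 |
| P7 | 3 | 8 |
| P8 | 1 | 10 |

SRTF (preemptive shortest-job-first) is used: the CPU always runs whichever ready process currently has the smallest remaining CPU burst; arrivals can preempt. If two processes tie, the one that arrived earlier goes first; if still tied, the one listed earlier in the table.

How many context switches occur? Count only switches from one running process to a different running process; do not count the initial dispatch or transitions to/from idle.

8

Schedule: | P5 0-1 | P1 1-2 | P4 2-8 | P6 8-13 | P3 13-20 | P7 20-28 | P2 28-36 | P1 36-45 | P8 45-55 |
Completion: P1=45  P2=36  P3=20  P4=8  P5=1  P6=13  P7=28  P8=55
Turnaround (C−A): P1=45  P2=29  P3=14  P4=6  P5=1  P6=5  P7=25  P8=54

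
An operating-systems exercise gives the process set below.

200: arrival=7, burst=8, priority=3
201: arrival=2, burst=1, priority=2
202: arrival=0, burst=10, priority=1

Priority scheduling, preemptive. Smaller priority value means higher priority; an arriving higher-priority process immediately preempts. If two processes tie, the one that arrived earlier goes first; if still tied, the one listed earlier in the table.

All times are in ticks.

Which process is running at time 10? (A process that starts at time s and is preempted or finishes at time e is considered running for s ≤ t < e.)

Gantt: | 202 0-10 | 201 10-11 | 200 11-19 |
Completion: 200=19  201=11  202=10
Turnaround (C−A): 200=12  201=9  202=10

201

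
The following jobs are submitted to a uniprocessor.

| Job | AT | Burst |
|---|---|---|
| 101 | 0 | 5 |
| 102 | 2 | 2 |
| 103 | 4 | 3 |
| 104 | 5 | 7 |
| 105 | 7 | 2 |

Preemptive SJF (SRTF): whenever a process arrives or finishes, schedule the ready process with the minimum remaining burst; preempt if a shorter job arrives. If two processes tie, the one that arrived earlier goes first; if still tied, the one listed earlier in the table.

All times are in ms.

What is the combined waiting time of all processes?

Timeline: | 101 0-2 | 102 2-4 | 101 4-7 | 105 7-9 | 103 9-12 | 104 12-19 |
Completion: 101=7  102=4  103=12  104=19  105=9
Waiting = turnaround − burst: 101=2, 102=0, 103=5, 104=7, 105=0
Total waiting = 2 + 0 + 5 + 7 + 0 = 14

14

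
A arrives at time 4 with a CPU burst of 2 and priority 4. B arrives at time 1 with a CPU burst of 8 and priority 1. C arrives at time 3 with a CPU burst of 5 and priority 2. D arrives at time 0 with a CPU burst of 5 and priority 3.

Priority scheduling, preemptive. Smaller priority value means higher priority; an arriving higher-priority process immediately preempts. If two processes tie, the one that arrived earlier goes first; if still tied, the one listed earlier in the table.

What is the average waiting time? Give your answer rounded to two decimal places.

8.25

Timeline: | D 0-1 | B 1-9 | C 9-14 | D 14-18 | A 18-20 |
Completion: A=20  B=9  C=14  D=18
Turnaround (C−A): A=16  B=8  C=11  D=18
Waiting times: A=14, B=0, C=6, D=13
Average waiting = (14+0+6+13) / 4 = 33/4 = 8.25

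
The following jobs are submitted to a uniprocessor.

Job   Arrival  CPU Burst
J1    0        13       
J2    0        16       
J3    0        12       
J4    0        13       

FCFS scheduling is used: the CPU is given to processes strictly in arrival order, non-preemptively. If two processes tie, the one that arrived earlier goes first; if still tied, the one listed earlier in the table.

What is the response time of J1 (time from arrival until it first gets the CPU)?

Schedule: | J1 0-13 | J2 13-29 | J3 29-41 | J4 41-54 |
Completion: J1=13  J2=29  J3=41  J4=54
Turnaround (C−A): J1=13  J2=29  J3=41  J4=54
Response(J1) = first start − arrival = 0 − 0 = 0

0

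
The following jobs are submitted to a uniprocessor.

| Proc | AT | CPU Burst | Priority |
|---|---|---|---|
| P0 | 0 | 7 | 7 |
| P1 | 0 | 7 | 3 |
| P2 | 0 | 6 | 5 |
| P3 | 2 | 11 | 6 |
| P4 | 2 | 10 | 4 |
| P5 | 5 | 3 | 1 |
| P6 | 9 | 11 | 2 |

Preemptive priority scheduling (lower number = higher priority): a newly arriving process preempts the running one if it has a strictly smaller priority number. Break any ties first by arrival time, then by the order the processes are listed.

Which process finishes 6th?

Timeline: | P1 0-5 | P5 5-8 | P1 8-9 | P6 9-20 | P1 20-21 | P4 21-31 | P2 31-37 | P3 37-48 | P0 48-55 |
Completion: P0=55  P1=21  P2=37  P3=48  P4=31  P5=8  P6=20
Turnaround (C−A): P0=55  P1=21  P2=37  P3=46  P4=29  P5=3  P6=11
Finish order: P5 → P6 → P1 → P4 → P2 → P3 → P0

P3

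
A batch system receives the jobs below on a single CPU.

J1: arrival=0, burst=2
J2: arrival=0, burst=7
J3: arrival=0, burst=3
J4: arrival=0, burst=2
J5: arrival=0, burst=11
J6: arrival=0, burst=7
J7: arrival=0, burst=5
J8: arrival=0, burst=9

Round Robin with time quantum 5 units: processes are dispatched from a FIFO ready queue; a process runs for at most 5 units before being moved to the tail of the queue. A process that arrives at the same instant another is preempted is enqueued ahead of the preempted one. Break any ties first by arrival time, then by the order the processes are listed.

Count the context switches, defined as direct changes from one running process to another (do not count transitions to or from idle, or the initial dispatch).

12

Schedule: | J1 0-2 | J2 2-7 | J3 7-10 | J4 10-12 | J5 12-17 | J6 17-22 | J7 22-27 | J8 27-32 | J2 32-34 | J5 34-39 | J6 39-41 | J8 41-45 | J5 45-46 |
Completion: J1=2  J2=34  J3=10  J4=12  J5=46  J6=41  J7=27  J8=45
Turnaround (C−A): J1=2  J2=34  J3=10  J4=12  J5=46  J6=41  J7=27  J8=45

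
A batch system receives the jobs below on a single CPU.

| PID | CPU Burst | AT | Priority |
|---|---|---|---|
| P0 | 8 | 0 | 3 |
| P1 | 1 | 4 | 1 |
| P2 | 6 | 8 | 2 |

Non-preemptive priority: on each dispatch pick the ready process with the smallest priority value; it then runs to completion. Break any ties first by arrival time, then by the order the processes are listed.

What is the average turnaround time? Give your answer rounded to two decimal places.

6.67

Schedule: | P0 0-8 | P1 8-9 | P2 9-15 |
Completion: P0=8  P1=9  P2=15
Turnaround (C−A): P0=8  P1=5  P2=7
Turnaround times: P0=8, P1=5, P2=7
Average turnaround = (8+5+7) / 3 = 20/3 = 6.67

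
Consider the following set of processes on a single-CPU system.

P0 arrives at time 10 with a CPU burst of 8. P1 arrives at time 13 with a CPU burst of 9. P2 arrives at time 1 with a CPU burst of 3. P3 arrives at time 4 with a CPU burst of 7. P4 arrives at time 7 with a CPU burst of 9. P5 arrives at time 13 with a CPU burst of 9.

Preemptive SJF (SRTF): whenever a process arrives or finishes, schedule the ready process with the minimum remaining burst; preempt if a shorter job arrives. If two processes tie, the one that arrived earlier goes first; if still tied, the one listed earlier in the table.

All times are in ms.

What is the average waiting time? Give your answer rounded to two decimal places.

8.67

Gantt: | idle 0-1 | P2 1-4 | P3 4-11 | P0 11-19 | P4 19-28 | P1 28-37 | P5 37-46 |
Completion: P0=19  P1=37  P2=4  P3=11  P4=28  P5=46
Waiting times: P0=1, P1=15, P2=0, P3=0, P4=12, P5=24
Average waiting = (1+15+0+0+12+24) / 6 = 52/6 = 8.67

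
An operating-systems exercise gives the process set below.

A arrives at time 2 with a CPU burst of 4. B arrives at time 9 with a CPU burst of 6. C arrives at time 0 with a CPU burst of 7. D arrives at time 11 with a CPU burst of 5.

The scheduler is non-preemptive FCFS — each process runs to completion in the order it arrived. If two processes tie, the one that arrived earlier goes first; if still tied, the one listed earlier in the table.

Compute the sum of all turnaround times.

Timeline: | C 0-7 | A 7-11 | B 11-17 | D 17-22 |
Completion: A=11  B=17  C=7  D=22
Turnaround (C−A): A=9  B=8  C=7  D=11
Turnaround = completion − arrival: A=9, B=8, C=7, D=11
Total turnaround = 9 + 8 + 7 + 11 = 35

35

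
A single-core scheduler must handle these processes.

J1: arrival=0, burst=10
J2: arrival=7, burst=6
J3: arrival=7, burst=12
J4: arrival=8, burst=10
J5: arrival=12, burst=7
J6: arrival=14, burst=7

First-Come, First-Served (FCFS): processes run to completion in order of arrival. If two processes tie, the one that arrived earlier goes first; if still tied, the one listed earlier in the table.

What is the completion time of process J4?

Schedule: | J1 0-10 | J2 10-16 | J3 16-28 | J4 28-38 | J5 38-45 | J6 45-52 |
Completion: J1=10  J2=16  J3=28  J4=38  J5=45  J6=52
Turnaround (C−A): J1=10  J2=9  J3=21  J4=30  J5=33  J6=38

38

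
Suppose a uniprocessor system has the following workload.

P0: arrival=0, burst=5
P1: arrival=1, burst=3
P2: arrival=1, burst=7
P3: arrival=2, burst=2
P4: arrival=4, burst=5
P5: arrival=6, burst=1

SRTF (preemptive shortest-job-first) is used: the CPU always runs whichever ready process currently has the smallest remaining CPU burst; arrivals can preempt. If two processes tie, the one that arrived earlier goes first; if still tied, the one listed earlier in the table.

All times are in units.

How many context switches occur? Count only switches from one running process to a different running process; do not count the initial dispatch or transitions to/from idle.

6

Gantt: | P0 0-1 | P1 1-4 | P3 4-6 | P5 6-7 | P0 7-11 | P4 11-16 | P2 16-23 |
Completion: P0=11  P1=4  P2=23  P3=6  P4=16  P5=7
Turnaround (C−A): P0=11  P1=3  P2=22  P3=4  P4=12  P5=1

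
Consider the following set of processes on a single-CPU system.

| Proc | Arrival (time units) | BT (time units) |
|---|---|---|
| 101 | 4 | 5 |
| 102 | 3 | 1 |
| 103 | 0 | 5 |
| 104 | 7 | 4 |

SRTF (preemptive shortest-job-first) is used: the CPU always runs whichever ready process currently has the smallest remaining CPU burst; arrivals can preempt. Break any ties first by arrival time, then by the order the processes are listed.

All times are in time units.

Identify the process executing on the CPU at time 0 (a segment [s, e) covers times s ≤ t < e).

103

Schedule: | 103 0-3 | 102 3-4 | 103 4-6 | 101 6-11 | 104 11-15 |
Completion: 101=11  102=4  103=6  104=15
Turnaround (C−A): 101=7  102=1  103=6  104=8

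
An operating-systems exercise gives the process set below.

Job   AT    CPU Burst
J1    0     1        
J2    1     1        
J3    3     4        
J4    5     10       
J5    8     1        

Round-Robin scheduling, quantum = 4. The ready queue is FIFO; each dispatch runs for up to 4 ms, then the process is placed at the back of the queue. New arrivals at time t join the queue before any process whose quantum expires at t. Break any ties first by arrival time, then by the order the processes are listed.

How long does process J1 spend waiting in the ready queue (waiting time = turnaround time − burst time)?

Timeline: | J1 0-1 | J2 1-2 | idle 2-3 | J3 3-7 | J4 7-11 | J5 11-12 | J4 12-18 |
Completion: J1=1  J2=2  J3=7  J4=18  J5=12
Turnaround (C−A): J1=1  J2=1  J3=4  J4=13  J5=4
Waiting(J1) = turnaround − burst = 1 − 1 = 0

0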